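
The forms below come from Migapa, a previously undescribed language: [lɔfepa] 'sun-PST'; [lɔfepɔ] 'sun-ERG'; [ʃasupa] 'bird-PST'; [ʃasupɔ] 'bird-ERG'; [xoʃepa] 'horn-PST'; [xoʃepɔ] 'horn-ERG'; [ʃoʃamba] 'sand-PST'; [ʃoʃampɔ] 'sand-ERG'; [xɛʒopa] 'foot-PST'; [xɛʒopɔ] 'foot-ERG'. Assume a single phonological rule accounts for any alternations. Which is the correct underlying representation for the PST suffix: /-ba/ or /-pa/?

The PST suffix surfaces as [-ba] and [-pa], depending on the final segment of the stem.
The ERG suffix, which begins with [p], is invariant after every stem; so [p] is not altered by any rule here.
So the underlying form is /-ba/, and voiced stops become voiceless after a vowel.

/-ba/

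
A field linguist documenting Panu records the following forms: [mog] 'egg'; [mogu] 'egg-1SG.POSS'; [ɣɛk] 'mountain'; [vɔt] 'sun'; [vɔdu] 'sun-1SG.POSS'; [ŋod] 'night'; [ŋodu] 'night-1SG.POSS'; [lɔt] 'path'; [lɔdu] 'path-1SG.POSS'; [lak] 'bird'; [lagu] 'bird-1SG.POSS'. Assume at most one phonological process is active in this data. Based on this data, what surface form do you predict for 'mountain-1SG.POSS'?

'bird' shows [k] ~ [g] at the end of the stem ([lak] vs [lagu]).
But 'egg' keeps [g] in both environments ([mog], [mogu]), so there is no rule changing /g/ to [k] in isolation.
So /k/ is underlying, and a rule of intervocalic voicing — voiceless stops become voiced between vowels — gives [g].
From [ɣɛk] the stem 'mountain' is /ɣɛk/; between vowels this yields [ɣɛgu].

[ɣɛgu]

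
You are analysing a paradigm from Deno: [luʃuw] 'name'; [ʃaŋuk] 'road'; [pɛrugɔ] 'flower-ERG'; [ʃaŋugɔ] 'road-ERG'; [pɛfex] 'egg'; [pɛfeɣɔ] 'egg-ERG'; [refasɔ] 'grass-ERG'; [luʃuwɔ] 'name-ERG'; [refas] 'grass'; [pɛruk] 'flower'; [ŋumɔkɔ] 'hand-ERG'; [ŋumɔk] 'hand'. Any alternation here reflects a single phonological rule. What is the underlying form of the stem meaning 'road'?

/ʃaŋug/

The root 'road' surfaces as [ʃaŋugɔ] and [ʃaŋuk], with a stem-final [g] ~ [k] alternation.
If /k/ were underlying and a rule turned it into [g] before the ERG suffix, 'hand' would also alternate; but it has [k] in both [ŋumɔkɔ] and [ŋumɔk].
So /g/ is underlying, and a rule of word-final obstruent devoicing — voiced obstruents become voiceless word-finally — gives [k].
The underlying form of 'road' is therefore /ʃaŋug/.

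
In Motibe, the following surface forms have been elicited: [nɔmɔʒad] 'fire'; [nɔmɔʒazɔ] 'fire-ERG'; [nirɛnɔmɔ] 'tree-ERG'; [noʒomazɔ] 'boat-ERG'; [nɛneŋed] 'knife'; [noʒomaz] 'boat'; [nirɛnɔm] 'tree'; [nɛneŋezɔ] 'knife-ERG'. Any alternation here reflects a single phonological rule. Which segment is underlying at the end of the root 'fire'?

'fire' shows [z] ~ [d] at the end of the stem ([nɔmɔʒazɔ] vs [nɔmɔʒad]).
The stem 'boat' ([noʒomazɔ], [noʒomaz]) shows [z] unchanged in both environments, so [z] cannot be basic with [d] derived in isolation.
The alternation reflects intervocalic spirantization: voiced stops become fricatives between vowels. /d/ is underlying.

/d/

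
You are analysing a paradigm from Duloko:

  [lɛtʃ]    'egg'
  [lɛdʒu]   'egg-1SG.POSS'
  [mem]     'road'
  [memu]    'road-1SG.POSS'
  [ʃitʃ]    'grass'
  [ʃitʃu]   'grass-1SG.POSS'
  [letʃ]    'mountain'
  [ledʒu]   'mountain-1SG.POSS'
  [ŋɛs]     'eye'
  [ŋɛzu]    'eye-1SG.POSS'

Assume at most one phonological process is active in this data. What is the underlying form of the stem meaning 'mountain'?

/ledʒ/

The root 'mountain' surfaces as [letʃ] and [ledʒu], with a stem-final [tʃ] ~ [dʒ] alternation.
The stem 'grass' ([ʃitʃ], [ʃitʃu]) shows [tʃ] unchanged in both environments, so [tʃ] cannot be basic with [dʒ] derived before the 1SG.POSS suffix.
The underlying segment must be /dʒ/; voiced obstruents become voiceless word-finally, yielding [tʃ] there.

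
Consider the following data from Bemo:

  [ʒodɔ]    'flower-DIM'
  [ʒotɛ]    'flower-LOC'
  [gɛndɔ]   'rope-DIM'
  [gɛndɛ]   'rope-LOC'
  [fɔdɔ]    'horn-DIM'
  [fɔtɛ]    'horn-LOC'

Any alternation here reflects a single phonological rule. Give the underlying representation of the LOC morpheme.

/-tɛ/

The LOC morpheme has two allomorphs, [-dɛ] and [-tɛ].
The DIM suffix, which begins with [d], is invariant after every stem; so [d] is not altered by any rule here.
The LOC suffix is therefore /-tɛ/ underlyingly, with post-nasal voicing: voiceless stops become voiced after a nasal.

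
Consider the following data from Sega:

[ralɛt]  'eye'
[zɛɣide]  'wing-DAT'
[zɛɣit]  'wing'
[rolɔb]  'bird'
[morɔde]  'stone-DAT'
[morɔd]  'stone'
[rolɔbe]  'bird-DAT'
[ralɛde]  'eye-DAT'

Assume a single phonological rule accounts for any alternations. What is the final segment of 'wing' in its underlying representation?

/t/

The root 'wing' surfaces as [zɛɣide] and [zɛɣit], with a stem-final [d] ~ [t] alternation.
Compare 'stone', with invariant [d] in [morɔde] and [morɔd]: an analysis with underlying /d/ and a rule producing [t] in isolation would wrongly predict alternation here too.
The alternation reflects intervocalic voicing: voiceless stops become voiced between vowels. /t/ is underlying.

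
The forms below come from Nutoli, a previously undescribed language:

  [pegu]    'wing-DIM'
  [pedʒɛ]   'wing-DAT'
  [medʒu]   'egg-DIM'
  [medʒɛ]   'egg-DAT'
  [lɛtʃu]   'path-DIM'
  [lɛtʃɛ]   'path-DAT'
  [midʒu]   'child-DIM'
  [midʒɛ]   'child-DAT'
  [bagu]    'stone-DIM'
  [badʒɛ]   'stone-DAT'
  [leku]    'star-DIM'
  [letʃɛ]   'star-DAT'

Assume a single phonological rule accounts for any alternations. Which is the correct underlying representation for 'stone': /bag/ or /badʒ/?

/bag/

'stone' shows [g] ~ [dʒ] at the end of the stem ([bagu] vs [badʒɛ]).
Compare 'child', with invariant [dʒ] in [midʒu] and [midʒɛ]: an analysis with underlying /dʒ/ and a rule producing [g] before the DIM suffix would wrongly predict alternation here too.
Therefore /g/ is basic and [dʒ] is derived by palatalization before a front vowel (/k/ and /g/ become palato-alveolar [tʃ] and [dʒ] before a front vowel).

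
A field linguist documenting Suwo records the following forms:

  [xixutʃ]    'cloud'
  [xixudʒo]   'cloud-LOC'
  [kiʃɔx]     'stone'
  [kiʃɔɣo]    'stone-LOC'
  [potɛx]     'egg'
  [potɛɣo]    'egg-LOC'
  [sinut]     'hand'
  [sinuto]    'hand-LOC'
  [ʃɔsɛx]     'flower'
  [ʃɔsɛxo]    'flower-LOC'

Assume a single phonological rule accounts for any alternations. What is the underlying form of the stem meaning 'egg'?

The stem for 'egg' ends in [x] in [potɛx] but [ɣ] in [potɛɣo].
Compare 'flower', with invariant [x] in [ʃɔsɛx] and [ʃɔsɛxo]: an analysis with underlying /x/ and a rule producing [ɣ] before the LOC suffix would wrongly predict alternation here too.
The alternation reflects word-final obstruent devoicing: voiced obstruents become voiceless word-finally. /ɣ/ is underlying.

/potɛɣ/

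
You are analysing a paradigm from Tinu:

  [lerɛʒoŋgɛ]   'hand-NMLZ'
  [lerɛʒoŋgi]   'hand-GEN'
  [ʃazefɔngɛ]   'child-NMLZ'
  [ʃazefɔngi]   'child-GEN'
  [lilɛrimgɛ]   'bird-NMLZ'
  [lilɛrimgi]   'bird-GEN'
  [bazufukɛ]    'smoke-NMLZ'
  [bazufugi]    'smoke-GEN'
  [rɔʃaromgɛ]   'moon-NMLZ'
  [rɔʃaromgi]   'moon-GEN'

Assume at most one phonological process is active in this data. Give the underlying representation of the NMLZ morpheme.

/-kɛ/

The NMLZ morpheme has two allomorphs, [-gɛ] and [-kɛ].
By contrast the GEN suffix keeps its initial [g] throughout — that segment must be underlying.
So the underlying form is /-kɛ/, and voiceless stops become voiced after a nasal.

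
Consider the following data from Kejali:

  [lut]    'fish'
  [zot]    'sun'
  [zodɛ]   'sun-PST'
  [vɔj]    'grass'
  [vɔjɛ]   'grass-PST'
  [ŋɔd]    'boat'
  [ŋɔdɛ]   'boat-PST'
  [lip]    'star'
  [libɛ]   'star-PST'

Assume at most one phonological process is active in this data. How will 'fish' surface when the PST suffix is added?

The stem for 'sun' ends in [t] in [zot] but [d] in [zodɛ].
The stem 'boat' ([ŋɔd], [ŋɔdɛ]) shows [d] unchanged in both environments, so [d] cannot be basic with [t] derived in isolation.
So /t/ is underlying, and a rule of intervocalic voicing — voiceless stops become voiced between vowels — gives [d].
From [lut] the stem 'fish' is /lut/; between vowels this yields [ludɛ].

[ludɛ]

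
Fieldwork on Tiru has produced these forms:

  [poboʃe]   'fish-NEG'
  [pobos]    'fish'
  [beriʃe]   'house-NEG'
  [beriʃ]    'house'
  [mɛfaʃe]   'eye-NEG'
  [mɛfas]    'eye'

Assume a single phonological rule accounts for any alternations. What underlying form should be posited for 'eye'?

/mɛfas/

The stem for 'eye' ends in [ʃ] in [mɛfaʃe] but [s] in [mɛfas].
Compare 'house', with invariant [ʃ] in [beriʃe] and [beriʃ]: an analysis with underlying /ʃ/ and a rule producing [s] in isolation would wrongly predict alternation here too.
So /s/ is underlying, and a rule of palatalization before a front vowel — /s/ becomes palato-alveolar [ʃ] before a front vowel — gives [ʃ].
The underlying form of 'eye' is therefore /mɛfas/.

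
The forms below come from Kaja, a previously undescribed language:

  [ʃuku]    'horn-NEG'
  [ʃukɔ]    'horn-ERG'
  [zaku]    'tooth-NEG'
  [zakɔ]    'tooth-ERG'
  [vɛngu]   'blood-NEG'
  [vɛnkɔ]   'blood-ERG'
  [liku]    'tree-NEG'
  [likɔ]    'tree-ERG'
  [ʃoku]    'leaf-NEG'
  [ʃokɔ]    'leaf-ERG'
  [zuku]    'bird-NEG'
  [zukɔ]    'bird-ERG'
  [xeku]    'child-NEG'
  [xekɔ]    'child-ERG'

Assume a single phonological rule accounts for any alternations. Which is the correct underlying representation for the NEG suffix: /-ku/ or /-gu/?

/-gu/

The NEG suffix surfaces as [-gu] and [-ku], depending on the final segment of the stem.
By contrast the ERG suffix keeps its initial [k] throughout — that segment must be underlying.
So the underlying form is /-gu/, and voiced stops become voiceless after a vowel.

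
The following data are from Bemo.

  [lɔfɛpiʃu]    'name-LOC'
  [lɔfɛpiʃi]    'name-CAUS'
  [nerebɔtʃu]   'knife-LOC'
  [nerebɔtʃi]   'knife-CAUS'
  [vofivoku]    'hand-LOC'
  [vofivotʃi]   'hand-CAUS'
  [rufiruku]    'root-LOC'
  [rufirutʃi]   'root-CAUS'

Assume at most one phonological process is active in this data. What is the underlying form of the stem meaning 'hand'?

The stem for 'hand' ends in [k] in [vofivoku] but [tʃ] in [vofivotʃi].
But 'knife' keeps [tʃ] in both environments ([nerebɔtʃu], [nerebɔtʃi]), so there is no rule changing /tʃ/ to [k] before the LOC suffix.
The alternation reflects palatalization before a front vowel: /k/ becomes palato-alveolar [tʃ] before a front vowel. /k/ is underlying.
Hence 'hand' is /vofivok/ underlyingly.

/vofivok/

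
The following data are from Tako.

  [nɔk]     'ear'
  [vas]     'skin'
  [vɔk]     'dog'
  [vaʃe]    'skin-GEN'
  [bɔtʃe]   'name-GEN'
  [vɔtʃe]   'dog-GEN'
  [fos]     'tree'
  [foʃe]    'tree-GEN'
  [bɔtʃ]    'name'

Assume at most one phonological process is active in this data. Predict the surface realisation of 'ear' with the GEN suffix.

[nɔtʃe]

In [vɔk] and [vɔtʃe] the final segment of 'dog' alternates: [k] ~ [tʃ].
But 'name' keeps [tʃ] in both environments ([bɔtʃ], [bɔtʃe]), so there is no rule changing /tʃ/ to [k] in isolation.
So /k/ is underlying, and a rule of palatalization before a front vowel — /k/ and /s/ become palato-alveolar [tʃ] and [ʃ] before a front vowel — gives [tʃ].
From [nɔk] the stem 'ear' is /nɔk/; before a front vowel this yields [nɔtʃe].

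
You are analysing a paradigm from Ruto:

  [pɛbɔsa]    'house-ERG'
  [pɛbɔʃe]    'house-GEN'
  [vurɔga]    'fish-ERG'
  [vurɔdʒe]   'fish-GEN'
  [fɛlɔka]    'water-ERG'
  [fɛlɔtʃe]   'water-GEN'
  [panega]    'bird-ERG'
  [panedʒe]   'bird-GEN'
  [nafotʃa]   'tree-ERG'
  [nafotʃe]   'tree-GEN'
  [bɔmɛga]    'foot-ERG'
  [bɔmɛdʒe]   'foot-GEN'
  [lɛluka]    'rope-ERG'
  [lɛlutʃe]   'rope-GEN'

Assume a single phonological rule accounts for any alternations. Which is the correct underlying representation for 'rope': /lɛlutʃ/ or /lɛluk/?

In [lɛluka] and [lɛlutʃe] the final segment of 'rope' alternates: [k] ~ [tʃ].
But 'tree' keeps [tʃ] in both environments ([nafotʃa], [nafotʃe]), so there is no rule changing /tʃ/ to [k] before the ERG suffix.
Therefore /k/ is basic and [tʃ] is derived by palatalization before a front vowel (/k/, /g/ and /s/ become palato-alveolar [tʃ], [dʒ] and [ʃ] before a front vowel).

/lɛluk/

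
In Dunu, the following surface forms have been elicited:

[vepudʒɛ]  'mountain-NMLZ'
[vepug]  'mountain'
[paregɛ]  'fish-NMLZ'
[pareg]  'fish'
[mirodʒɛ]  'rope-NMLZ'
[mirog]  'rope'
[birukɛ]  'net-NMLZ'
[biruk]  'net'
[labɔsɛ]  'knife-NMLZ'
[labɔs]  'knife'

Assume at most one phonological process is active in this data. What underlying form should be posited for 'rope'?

/mirodʒ/

In [mirodʒɛ] and [mirog] the final segment of 'rope' alternates: [dʒ] ~ [g].
If /g/ were underlying and a rule turned it into [dʒ] before the NMLZ suffix, 'fish' would also alternate; but it has [g] in both [paregɛ] and [pareg].
So /dʒ/ is underlying, and a rule of depalatalization — palato-alveolar /dʒ/ becomes [g] when no front vowel follows — gives [g].
So 'rope' = /mirodʒ/.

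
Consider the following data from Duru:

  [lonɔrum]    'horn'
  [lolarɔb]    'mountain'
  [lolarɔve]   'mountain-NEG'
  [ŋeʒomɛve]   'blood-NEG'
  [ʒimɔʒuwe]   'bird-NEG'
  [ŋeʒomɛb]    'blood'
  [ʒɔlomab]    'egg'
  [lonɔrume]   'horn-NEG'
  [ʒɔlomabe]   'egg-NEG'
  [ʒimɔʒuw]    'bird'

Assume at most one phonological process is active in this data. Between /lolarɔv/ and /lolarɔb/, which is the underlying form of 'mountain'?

The stem for 'mountain' ends in [b] in [lolarɔb] but [v] in [lolarɔve].
But 'egg' keeps [b] in both environments ([ʒɔlomab], [ʒɔlomabe]), so there is no rule changing /b/ to [v] before the NEG suffix.
So /v/ is underlying, and a rule of word-final hardening — voiced fricatives become stops word-finally — gives [b].

/lolarɔv/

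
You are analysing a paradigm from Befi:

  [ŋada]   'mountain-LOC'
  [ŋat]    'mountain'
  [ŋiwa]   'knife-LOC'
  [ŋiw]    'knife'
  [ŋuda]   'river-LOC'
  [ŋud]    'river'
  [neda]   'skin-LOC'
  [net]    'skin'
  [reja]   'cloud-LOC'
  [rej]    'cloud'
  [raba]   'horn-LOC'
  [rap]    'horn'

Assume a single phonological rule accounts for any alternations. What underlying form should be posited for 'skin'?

/net/

'skin' shows [d] ~ [t] at the end of the stem ([neda] vs [net]).
The stem 'river' ([ŋuda], [ŋud]) shows [d] unchanged in both environments, so [d] cannot be basic with [t] derived in isolation.
The underlying segment must be /t/; voiceless stops become voiced between vowels, yielding [d] there.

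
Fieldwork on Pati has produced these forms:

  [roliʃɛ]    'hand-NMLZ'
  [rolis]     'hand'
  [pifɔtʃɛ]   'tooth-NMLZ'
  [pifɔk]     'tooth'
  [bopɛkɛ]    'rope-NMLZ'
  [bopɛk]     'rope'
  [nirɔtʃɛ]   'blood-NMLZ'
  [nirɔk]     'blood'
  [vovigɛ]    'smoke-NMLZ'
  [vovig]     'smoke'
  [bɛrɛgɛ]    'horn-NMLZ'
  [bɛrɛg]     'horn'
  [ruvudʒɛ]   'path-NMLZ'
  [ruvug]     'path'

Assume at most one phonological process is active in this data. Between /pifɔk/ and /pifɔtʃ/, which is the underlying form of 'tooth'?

/pifɔtʃ/

'tooth' shows [tʃ] ~ [k] at the end of the stem ([pifɔtʃɛ] vs [pifɔk]).
But 'rope' keeps [k] in both environments ([bopɛkɛ], [bopɛk]), so there is no rule changing /k/ to [tʃ] before the NMLZ suffix.
So /tʃ/ is underlying, and a rule of depalatalization — palato-alveolar /tʃ/, /dʒ/ and /ʃ/ become [k], [g] and [s] when no front vowel follows — gives [k].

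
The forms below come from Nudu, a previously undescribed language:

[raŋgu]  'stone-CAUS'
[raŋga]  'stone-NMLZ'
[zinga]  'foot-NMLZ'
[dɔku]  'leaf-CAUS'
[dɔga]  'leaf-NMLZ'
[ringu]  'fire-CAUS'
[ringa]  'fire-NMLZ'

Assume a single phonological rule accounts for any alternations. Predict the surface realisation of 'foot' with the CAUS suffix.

The CAUS suffix surfaces as [-gu] and [-ku], depending on the final segment of the stem.
The NMLZ suffix, which begins with [g], is invariant after every stem; so [g] is not altered by any rule here.
The CAUS suffix is therefore /-ku/ underlyingly, with post-nasal voicing: voiceless stops become voiced after a nasal.
After 'foot', which ends in a nasal, the suffix surfaces as [-gu], giving [zingu].

[zingu]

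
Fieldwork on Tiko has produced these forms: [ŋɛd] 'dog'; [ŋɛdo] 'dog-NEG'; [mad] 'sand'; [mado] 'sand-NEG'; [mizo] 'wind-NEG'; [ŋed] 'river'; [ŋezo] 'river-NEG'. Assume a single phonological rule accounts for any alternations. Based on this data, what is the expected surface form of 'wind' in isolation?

The stem for 'river' ends in [d] in [ŋed] but [z] in [ŋezo].
But 'sand' keeps [d] in both environments ([mad], [mado]), so there is no rule changing /d/ to [z] before the NEG suffix.
The underlying segment must be /z/; voiced fricatives become stops word-finally, yielding [d] there.
The one attested form of 'wind', [mizo], shows underlying /miz/. Applying the same rule word-finally gives [mid].

[mid]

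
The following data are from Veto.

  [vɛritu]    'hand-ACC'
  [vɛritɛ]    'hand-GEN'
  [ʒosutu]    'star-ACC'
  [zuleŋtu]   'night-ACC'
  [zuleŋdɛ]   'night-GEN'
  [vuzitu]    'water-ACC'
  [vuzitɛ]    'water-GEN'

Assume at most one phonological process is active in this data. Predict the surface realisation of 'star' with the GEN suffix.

[ʒosutɛ]

The GEN morpheme has two allomorphs, [-dɛ] and [-tɛ].
By contrast the ACC suffix keeps its initial [t] throughout — that segment must be underlying.
The GEN suffix is therefore /-dɛ/ underlyingly, with post-vocalic devoicing: voiced stops become voiceless after a vowel.
After 'star', which ends in a vowel, the suffix surfaces as [-tɛ], giving [ʒosutɛ].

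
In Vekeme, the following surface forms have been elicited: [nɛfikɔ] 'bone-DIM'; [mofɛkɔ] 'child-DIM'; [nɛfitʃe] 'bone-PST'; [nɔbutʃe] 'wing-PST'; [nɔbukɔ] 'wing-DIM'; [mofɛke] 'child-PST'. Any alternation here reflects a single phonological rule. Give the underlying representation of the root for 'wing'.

/nɔbutʃ/

The root 'wing' surfaces as [nɔbutʃe] and [nɔbukɔ], with a stem-final [tʃ] ~ [k] alternation.
But 'child' keeps [k] in both environments ([mofɛke], [mofɛkɔ]), so there is no rule changing /k/ to [tʃ] before the PST suffix.
Therefore /tʃ/ is basic and [k] is derived by depalatalization (palato-alveolar /tʃ/ becomes [k] when no front vowel follows).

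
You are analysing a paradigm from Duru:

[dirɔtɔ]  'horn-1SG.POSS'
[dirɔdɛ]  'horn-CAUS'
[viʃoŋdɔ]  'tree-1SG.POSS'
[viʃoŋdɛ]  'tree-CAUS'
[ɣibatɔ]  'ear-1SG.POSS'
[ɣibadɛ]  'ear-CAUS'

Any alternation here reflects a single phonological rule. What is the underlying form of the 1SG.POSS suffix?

/-tɔ/

The 1SG.POSS morpheme has two allomorphs, [-dɔ] and [-tɔ].
By contrast the CAUS suffix keeps its initial [d] throughout — that segment must be underlying.
So the underlying form is /-tɔ/, and voiceless stops become voiced after a nasal.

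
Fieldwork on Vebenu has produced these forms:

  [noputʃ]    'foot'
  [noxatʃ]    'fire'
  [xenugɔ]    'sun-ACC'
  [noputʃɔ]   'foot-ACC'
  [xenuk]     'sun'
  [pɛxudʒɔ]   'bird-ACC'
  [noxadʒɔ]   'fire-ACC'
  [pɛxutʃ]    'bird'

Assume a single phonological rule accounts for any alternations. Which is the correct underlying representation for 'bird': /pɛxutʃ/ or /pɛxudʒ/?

/pɛxudʒ/

The root 'bird' surfaces as [pɛxudʒɔ] and [pɛxutʃ], with a stem-final [dʒ] ~ [tʃ] alternation.
If /tʃ/ were underlying and a rule turned it into [dʒ] before the ACC suffix, 'foot' would also alternate; but it has [tʃ] in both [noputʃɔ] and [noputʃ].
So /dʒ/ is underlying, and a rule of word-final obstruent devoicing — voiced obstruents become voiceless word-finally — gives [tʃ].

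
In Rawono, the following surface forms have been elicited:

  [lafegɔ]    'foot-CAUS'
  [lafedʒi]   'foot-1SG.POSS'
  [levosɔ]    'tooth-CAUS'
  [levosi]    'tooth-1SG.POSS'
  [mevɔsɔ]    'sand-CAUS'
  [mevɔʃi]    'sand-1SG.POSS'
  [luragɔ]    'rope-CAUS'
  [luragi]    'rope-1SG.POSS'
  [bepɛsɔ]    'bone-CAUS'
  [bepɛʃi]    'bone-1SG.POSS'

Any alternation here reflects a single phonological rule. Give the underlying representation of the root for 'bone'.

/bepɛʃ/

The stem for 'bone' ends in [s] in [bepɛsɔ] but [ʃ] in [bepɛʃi].
But 'tooth' keeps [s] in both environments ([levosɔ], [levosi]), so there is no rule changing /s/ to [ʃ] before the 1SG.POSS suffix.
The alternation reflects depalatalization: palato-alveolar /dʒ/ and /ʃ/ become [g] and [s] when no front vowel follows. /ʃ/ is underlying.
Hence 'bone' is /bepɛʃ/ underlyingly.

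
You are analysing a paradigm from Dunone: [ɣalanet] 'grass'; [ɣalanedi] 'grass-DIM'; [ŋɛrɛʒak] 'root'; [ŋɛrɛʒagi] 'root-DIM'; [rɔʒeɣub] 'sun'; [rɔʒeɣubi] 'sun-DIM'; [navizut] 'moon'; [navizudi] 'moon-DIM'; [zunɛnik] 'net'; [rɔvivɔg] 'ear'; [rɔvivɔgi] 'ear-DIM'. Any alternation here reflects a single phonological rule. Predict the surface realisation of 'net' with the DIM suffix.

[zunɛnigi]

The stem for 'root' ends in [k] in [ŋɛrɛʒak] but [g] in [ŋɛrɛʒagi].
The stem 'ear' ([rɔvivɔg], [rɔvivɔgi]) shows [g] unchanged in both environments, so [g] cannot be basic with [k] derived in isolation.
So /k/ is underlying, and a rule of intervocalic voicing — voiceless stops become voiced between vowels — gives [g].
From [zunɛnik] the stem 'net' is /zunɛnik/; between vowels this yields [zunɛnigi].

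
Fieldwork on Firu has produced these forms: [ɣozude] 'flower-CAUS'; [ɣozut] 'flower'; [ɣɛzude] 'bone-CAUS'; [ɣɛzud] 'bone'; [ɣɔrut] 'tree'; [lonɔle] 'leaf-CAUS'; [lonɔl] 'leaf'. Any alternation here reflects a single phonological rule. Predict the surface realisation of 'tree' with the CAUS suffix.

[ɣɔrude]

'flower' shows [d] ~ [t] at the end of the stem ([ɣozude] vs [ɣozut]).
But 'bone' keeps [d] in both environments ([ɣɛzude], [ɣɛzud]), so there is no rule changing /d/ to [t] in isolation.
Therefore /t/ is basic and [d] is derived by intervocalic voicing (voiceless stops become voiced between vowels).
From [ɣɔrut] the stem 'tree' is /ɣɔrut/; between vowels this yields [ɣɔrude].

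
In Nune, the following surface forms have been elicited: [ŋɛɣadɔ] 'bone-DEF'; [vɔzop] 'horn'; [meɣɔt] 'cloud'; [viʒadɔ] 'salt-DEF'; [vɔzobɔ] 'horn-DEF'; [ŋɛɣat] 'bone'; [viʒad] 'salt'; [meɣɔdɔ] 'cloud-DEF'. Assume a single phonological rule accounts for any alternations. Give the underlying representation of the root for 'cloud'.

The root 'cloud' surfaces as [meɣɔdɔ] and [meɣɔt], with a stem-final [d] ~ [t] alternation.
Compare 'salt', with invariant [d] in [viʒadɔ] and [viʒad]: an analysis with underlying /d/ and a rule producing [t] in isolation would wrongly predict alternation here too.
So /t/ is underlying, and a rule of intervocalic voicing — voiceless stops become voiced between vowels — gives [d].
The underlying form of 'cloud' is therefore /meɣɔt/.

/meɣɔt/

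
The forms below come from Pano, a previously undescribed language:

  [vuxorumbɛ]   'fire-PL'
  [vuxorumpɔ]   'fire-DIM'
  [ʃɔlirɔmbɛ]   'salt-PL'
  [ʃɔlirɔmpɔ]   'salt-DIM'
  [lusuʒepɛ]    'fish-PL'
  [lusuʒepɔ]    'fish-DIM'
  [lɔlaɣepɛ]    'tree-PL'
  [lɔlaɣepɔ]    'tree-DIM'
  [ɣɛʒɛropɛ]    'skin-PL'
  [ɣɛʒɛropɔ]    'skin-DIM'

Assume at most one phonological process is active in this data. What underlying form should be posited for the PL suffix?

/-bɛ/

The PL suffix surfaces as [-bɛ] and [-pɛ], depending on the final segment of the stem.
The DIM suffix, which begins with [p], is invariant after every stem; so [p] is not altered by any rule here.
So the underlying form is /-bɛ/, and voiced stops become voiceless after a vowel.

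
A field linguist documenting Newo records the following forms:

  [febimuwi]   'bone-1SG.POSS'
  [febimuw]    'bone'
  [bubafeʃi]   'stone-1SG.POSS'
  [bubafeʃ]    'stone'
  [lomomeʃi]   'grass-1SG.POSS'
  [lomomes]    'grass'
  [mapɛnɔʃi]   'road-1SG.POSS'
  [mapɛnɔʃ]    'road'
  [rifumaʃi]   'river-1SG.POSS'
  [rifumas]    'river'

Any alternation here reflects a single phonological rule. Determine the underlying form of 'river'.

/rifumas/

In [rifumaʃi] and [rifumas] the final segment of 'river' alternates: [ʃ] ~ [s].
If /ʃ/ were underlying and a rule turned it into [s] in isolation, 'road' would also alternate; but it has [ʃ] in both [mapɛnɔʃi] and [mapɛnɔʃ].
The underlying segment must be /s/; /s/ becomes palato-alveolar [ʃ] before a front vowel, yielding [ʃ] there.
The underlying form of 'river' is therefore /rifumas/.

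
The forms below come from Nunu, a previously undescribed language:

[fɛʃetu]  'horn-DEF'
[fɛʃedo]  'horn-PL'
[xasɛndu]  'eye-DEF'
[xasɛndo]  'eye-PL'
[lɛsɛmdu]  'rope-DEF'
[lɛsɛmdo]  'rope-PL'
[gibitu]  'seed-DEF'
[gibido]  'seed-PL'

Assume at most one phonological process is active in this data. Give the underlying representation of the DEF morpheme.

/-tu/

The DEF suffix surfaces as [-du] and [-tu], depending on the final segment of the stem.
The PL suffix, which begins with [d], is invariant after every stem; so [d] is not altered by any rule here.
So the underlying form is /-tu/, and voiceless stops become voiced after a nasal.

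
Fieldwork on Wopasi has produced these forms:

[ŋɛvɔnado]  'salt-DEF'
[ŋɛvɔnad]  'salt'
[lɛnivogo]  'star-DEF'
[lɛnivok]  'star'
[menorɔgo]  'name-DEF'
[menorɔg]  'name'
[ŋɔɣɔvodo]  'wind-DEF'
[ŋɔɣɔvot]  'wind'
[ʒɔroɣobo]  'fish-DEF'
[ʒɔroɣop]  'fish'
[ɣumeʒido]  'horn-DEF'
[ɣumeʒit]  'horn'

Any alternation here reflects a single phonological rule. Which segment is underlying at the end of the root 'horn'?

In [ɣumeʒido] and [ɣumeʒit] the final segment of 'horn' alternates: [d] ~ [t].
If /d/ were underlying and a rule turned it into [t] in isolation, 'salt' would also alternate; but it has [d] in both [ŋɛvɔnado] and [ŋɛvɔnad].
So /t/ is underlying, and a rule of intervocalic voicing — voiceless stops become voiced between vowels — gives [d].

/t/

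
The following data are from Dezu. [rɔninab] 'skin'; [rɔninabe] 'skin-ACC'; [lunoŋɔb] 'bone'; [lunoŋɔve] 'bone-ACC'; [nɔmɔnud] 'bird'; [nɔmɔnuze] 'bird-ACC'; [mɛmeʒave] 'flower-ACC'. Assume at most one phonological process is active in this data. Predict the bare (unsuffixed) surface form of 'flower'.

'bone' shows [b] ~ [v] at the end of the stem ([lunoŋɔb] vs [lunoŋɔve]).
If /b/ were underlying and a rule turned it into [v] before the ACC suffix, 'skin' would also alternate; but it has [b] in both [rɔninab] and [rɔninabe].
The alternation reflects word-final hardening: voiced fricatives become stops word-finally. /v/ is underlying.
The one attested form of 'flower', [mɛmeʒave], shows underlying /mɛmeʒav/. Applying the same rule word-finally gives [mɛmeʒab].

[mɛmeʒab]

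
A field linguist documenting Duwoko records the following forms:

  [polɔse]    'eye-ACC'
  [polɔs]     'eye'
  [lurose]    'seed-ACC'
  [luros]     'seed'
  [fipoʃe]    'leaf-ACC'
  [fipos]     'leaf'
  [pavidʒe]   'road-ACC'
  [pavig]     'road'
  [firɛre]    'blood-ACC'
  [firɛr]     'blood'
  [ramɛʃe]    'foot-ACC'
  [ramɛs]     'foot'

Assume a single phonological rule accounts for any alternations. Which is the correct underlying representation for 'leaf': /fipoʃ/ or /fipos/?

In [fipoʃe] and [fipos] the final segment of 'leaf' alternates: [ʃ] ~ [s].
If /s/ were underlying and a rule turned it into [ʃ] before the ACC suffix, 'eye' would also alternate; but it has [s] in both [polɔse] and [polɔs].
The alternation reflects depalatalization: palato-alveolar /dʒ/ and /ʃ/ become [g] and [s] when no front vowel follows. /ʃ/ is underlying.

/fipoʃ/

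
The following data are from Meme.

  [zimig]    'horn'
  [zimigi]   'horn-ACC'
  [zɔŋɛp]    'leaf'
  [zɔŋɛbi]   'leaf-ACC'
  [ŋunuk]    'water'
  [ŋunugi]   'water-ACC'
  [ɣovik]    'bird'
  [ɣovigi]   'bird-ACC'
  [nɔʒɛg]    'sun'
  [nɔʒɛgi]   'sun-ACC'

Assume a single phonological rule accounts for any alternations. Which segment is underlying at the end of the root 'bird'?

In [ɣovik] and [ɣovigi] the final segment of 'bird' alternates: [k] ~ [g].
Compare 'sun', with invariant [g] in [nɔʒɛg] and [nɔʒɛgi]: an analysis with underlying /g/ and a rule producing [k] in isolation would wrongly predict alternation here too.
The underlying segment must be /k/; voiceless stops become voiced between vowels, yielding [g] there.

/k/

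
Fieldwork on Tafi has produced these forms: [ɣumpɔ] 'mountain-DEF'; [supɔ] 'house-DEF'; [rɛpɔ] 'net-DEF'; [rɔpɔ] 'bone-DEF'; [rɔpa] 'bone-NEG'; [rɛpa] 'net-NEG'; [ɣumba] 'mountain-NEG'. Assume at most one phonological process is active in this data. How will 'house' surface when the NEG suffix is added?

[supa]

The NEG suffix surfaces as [-ba] and [-pa], depending on the final segment of the stem.
The DEF suffix, which begins with [p], is invariant after every stem; so [p] is not altered by any rule here.
So the underlying form is /-ba/, and voiced stops become voiceless after a vowel.
After 'house', which ends in a vowel, the suffix surfaces as [-pa], giving [supa].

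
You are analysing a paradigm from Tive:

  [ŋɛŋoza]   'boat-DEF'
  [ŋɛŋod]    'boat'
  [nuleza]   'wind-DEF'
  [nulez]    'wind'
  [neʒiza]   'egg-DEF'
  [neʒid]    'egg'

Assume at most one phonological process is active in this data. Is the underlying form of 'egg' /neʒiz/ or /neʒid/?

In [neʒiza] and [neʒid] the final segment of 'egg' alternates: [z] ~ [d].
But 'wind' keeps [z] in both environments ([nuleza], [nulez]), so there is no rule changing /z/ to [d] in isolation.
The underlying segment must be /d/; voiced stops become fricatives between vowels, yielding [z] there.

/neʒid/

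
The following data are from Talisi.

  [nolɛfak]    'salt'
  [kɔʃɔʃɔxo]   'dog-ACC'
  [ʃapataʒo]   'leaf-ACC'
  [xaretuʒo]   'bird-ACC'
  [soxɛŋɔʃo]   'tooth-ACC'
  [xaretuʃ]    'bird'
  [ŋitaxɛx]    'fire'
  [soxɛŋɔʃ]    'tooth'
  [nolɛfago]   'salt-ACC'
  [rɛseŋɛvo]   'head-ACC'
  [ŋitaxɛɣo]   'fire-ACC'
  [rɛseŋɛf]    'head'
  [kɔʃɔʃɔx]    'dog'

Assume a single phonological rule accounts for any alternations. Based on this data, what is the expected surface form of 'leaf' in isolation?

In [xaretuʃ] and [xaretuʒo] the final segment of 'bird' alternates: [ʃ] ~ [ʒ].
But 'tooth' keeps [ʃ] in both environments ([soxɛŋɔʃ], [soxɛŋɔʃo]), so there is no rule changing /ʃ/ to [ʒ] before the ACC suffix.
Therefore /ʒ/ is basic and [ʃ] is derived by word-final obstruent devoicing (voiced obstruents become voiceless word-finally).
From [ʃapataʒo] the stem 'leaf' is /ʃapataʒ/; word-finally this yields [ʃapataʃ].

[ʃapataʃ]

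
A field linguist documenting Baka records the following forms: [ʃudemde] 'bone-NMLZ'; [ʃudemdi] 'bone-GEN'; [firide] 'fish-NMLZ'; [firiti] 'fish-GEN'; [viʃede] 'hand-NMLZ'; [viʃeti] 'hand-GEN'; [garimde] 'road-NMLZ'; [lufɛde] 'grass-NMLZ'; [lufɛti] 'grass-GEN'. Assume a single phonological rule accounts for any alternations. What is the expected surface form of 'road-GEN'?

The GEN morpheme has two allomorphs, [-di] and [-ti].
The NMLZ suffix, which begins with [d], is invariant after every stem; so [d] is not altered by any rule here.
So the underlying form is /-ti/, and voiceless stops become voiced after a nasal.
After 'road', which ends in a nasal, the suffix surfaces as [-di], giving [garimdi].

[garimdi]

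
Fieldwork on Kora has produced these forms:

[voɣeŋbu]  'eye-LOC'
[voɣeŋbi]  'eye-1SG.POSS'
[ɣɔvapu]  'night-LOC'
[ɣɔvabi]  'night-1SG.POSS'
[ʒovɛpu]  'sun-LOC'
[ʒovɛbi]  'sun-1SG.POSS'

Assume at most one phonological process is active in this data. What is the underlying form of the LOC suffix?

The LOC suffix surfaces as [-bu] and [-pu], depending on the final segment of the stem.
The 1SG.POSS suffix, which begins with [b], is invariant after every stem; so [b] is not altered by any rule here.
So the underlying form is /-pu/, and voiceless stops become voiced after a nasal.

/-pu/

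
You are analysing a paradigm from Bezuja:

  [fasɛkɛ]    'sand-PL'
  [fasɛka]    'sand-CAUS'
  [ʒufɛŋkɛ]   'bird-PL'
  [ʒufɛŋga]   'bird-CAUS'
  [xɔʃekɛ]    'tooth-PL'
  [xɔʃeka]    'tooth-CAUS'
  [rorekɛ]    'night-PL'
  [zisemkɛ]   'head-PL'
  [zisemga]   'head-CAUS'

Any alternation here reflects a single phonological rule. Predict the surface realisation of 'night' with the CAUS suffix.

[roreka]

The CAUS suffix surfaces as [-ga] and [-ka], depending on the final segment of the stem.
The PL suffix, which begins with [k], is invariant after every stem; so [k] is not altered by any rule here.
So the underlying form is /-ga/, and voiced stops become voiceless after a vowel.
After 'night', which ends in a vowel, the suffix surfaces as [-ka], giving [roreka].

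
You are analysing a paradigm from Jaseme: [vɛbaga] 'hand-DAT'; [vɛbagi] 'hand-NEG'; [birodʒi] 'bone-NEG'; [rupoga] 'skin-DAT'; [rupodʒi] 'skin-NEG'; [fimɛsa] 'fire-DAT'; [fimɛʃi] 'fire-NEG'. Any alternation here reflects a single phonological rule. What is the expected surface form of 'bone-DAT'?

The stem for 'skin' ends in [g] in [rupoga] but [dʒ] in [rupodʒi].
The stem 'hand' ([vɛbaga], [vɛbagi]) shows [g] unchanged in both environments, so [g] cannot be basic with [dʒ] derived before the NEG suffix.
The alternation reflects depalatalization: palato-alveolar /dʒ/ and /ʃ/ become [g] and [s] when no front vowel follows. /dʒ/ is underlying.
From [birodʒi] the stem 'bone' is /birodʒ/; when no front vowel follows this yields [biroga].

[biroga]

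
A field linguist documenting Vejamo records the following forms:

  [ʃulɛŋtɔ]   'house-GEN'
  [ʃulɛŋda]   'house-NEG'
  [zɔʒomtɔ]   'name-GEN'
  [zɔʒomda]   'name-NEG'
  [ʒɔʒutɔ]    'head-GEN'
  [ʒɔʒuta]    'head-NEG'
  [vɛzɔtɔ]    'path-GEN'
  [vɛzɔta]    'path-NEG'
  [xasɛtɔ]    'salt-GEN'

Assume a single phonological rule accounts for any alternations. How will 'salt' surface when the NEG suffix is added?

[xasɛta]

The NEG suffix surfaces as [-da] and [-ta], depending on the final segment of the stem.
The GEN suffix, which begins with [t], is invariant after every stem; so [t] is not altered by any rule here.
So the underlying form is /-da/, and voiced stops become voiceless after a vowel.
After 'salt', which ends in a vowel, the suffix surfaces as [-ta], giving [xasɛta].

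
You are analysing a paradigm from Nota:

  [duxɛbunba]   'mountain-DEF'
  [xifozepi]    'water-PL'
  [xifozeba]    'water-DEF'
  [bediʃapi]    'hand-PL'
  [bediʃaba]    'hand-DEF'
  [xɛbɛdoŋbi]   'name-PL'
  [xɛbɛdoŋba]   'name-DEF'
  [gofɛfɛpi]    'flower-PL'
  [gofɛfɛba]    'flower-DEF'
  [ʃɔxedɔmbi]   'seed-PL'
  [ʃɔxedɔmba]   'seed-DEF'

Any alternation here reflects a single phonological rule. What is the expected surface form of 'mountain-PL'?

[duxɛbunbi]

The PL morpheme has two allomorphs, [-bi] and [-pi].
The DEF suffix, which begins with [b], is invariant after every stem; so [b] is not altered by any rule here.
So the underlying form is /-pi/, and voiceless stops become voiced after a nasal.
After 'mountain', which ends in a nasal, the suffix surfaces as [-bi], giving [duxɛbunbi].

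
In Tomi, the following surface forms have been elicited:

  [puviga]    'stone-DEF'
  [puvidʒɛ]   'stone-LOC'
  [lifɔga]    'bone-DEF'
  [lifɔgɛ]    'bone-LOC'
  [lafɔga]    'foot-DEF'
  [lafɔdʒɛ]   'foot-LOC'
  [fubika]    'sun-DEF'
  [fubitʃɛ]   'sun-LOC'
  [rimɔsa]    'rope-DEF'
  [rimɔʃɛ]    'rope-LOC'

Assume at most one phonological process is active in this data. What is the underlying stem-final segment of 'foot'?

/dʒ/

The root 'foot' surfaces as [lafɔga] and [lafɔdʒɛ], with a stem-final [g] ~ [dʒ] alternation.
Compare 'bone', with invariant [g] in [lifɔga] and [lifɔgɛ]: an analysis with underlying /g/ and a rule producing [dʒ] before the LOC suffix would wrongly predict alternation here too.
So /dʒ/ is underlying, and a rule of depalatalization — palato-alveolar /tʃ/, /dʒ/ and /ʃ/ become [k], [g] and [s] when no front vowel follows — gives [g].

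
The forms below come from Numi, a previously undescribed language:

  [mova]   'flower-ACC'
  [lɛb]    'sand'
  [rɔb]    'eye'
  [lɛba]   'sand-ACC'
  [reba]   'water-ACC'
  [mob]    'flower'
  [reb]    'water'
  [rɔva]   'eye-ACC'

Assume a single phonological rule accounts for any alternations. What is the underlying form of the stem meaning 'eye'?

The root 'eye' surfaces as [rɔb] and [rɔva], with a stem-final [b] ~ [v] alternation.
The stem 'water' ([reb], [reba]) shows [b] unchanged in both environments, so [b] cannot be basic with [v] derived before the ACC suffix.
The alternation reflects word-final hardening: voiced fricatives become stops word-finally. /v/ is underlying.
The underlying form of 'eye' is therefore /rɔv/.

/rɔv/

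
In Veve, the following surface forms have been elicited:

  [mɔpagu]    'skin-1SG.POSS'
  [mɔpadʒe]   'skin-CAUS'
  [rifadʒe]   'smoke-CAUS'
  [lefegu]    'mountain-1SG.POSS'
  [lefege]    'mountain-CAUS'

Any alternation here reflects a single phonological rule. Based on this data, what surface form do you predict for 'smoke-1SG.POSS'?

[rifagu]

'skin' shows [g] ~ [dʒ] at the end of the stem ([mɔpagu] vs [mɔpadʒe]).
Compare 'mountain', with invariant [g] in [lefegu] and [lefege]: an analysis with underlying /g/ and a rule producing [dʒ] before the CAUS suffix would wrongly predict alternation here too.
The alternation reflects depalatalization: palato-alveolar /dʒ/ becomes [g] when no front vowel follows. /dʒ/ is underlying.
The one attested form of 'smoke', [rifadʒe], shows underlying /rifadʒ/. Applying the same rule when no front vowel follows gives [rifagu].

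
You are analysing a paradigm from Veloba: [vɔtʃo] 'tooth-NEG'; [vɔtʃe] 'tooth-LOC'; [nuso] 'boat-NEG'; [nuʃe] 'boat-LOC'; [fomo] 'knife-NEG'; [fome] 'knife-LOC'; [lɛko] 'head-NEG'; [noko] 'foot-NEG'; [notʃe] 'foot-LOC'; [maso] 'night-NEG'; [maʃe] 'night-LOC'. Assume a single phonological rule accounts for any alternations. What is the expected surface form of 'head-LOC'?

The root 'foot' surfaces as [noko] and [notʃe], with a stem-final [k] ~ [tʃ] alternation.
The stem 'tooth' ([vɔtʃo], [vɔtʃe]) shows [tʃ] unchanged in both environments, so [tʃ] cannot be basic with [k] derived before the NEG suffix.
Therefore /k/ is basic and [tʃ] is derived by palatalization before a front vowel (/k/ and /s/ become palato-alveolar [tʃ] and [ʃ] before a front vowel).
The one attested form of 'head', [lɛko], shows underlying /lɛk/. Applying the same rule before a front vowel gives [lɛtʃe].

[lɛtʃe]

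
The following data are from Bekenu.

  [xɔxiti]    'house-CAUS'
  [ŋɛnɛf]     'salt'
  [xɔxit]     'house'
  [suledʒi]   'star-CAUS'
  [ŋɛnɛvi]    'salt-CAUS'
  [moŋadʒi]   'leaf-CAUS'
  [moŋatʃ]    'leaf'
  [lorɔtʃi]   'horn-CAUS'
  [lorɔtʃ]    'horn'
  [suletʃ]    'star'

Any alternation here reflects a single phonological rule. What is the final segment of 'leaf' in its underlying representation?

'leaf' shows [tʃ] ~ [dʒ] at the end of the stem ([moŋatʃ] vs [moŋadʒi]).
But 'horn' keeps [tʃ] in both environments ([lorɔtʃ], [lorɔtʃi]), so there is no rule changing /tʃ/ to [dʒ] before the CAUS suffix.
So /dʒ/ is underlying, and a rule of word-final obstruent devoicing — voiced obstruents become voiceless word-finally — gives [tʃ].

/dʒ/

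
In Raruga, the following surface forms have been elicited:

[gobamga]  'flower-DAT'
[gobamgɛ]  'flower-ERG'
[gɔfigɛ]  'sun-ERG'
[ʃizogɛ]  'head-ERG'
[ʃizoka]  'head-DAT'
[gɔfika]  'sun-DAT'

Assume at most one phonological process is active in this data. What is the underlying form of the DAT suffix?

The DAT morpheme has two allomorphs, [-ga] and [-ka].
By contrast the ERG suffix keeps its initial [g] throughout — that segment must be underlying.
The DAT suffix is therefore /-ka/ underlyingly, with post-nasal voicing: voiceless stops become voiced after a nasal.

/-ka/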